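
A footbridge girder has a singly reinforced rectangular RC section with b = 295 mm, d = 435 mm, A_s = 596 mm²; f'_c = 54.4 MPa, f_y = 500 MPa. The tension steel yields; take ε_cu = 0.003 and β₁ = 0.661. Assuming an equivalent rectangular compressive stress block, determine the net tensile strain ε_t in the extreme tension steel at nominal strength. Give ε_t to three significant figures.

ε_t ≈ 0.0365

a = A_s f_y/(0.85 f'_c b) = 21.85 mm.
β₁ = 0.661, so c = a/β₁ = 21.85/0.661 = 33.06 mm.
From the linear strain diagram with ε_cu = 0.003: ε_t = 0.003 (d − c)/c = 0.003 × (435 − 33.06)/33.06 = 0.0365.
Since ε_t ≥ 0.005, the section is tension-controlled.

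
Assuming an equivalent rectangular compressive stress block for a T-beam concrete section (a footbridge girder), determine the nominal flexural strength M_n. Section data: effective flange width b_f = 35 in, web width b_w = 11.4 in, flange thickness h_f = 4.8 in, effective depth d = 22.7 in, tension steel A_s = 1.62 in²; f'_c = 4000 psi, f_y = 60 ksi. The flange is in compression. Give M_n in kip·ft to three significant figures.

Tension: T = A_s f_y = 1.62 × 60 = 97.2 kips.
Try a within the flange: a = T/(0.85 f'_c b_f) = 97.2/(0.85 × 4 × 35) = 0.817 in.
Since a = 0.817 ≤ h_f = 4.8 in, the stress block lies entirely in the flange; analyse as a rectangular beam of width b_f.
M_n = T(d − a/2) = 97.2 × (22.7 − 0.4085) = 2166.7 kip·in.
M_n = 2166.7/12 = 180.56 kip·ft.

M_n ≈ 181 kip·ft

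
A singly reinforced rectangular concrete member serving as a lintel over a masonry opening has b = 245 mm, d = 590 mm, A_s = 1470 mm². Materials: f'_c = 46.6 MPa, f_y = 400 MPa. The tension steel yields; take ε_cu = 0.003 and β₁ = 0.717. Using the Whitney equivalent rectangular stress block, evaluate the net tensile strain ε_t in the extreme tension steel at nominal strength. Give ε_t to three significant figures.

a = A_s f_y/(0.85 f'_c b) = 60.59 mm.
β₁ = 0.717, so c = a/β₁ = 60.59/0.717 = 84.50 mm.
From the linear strain diagram with ε_cu = 0.003: ε_t = 0.003 (d − c)/c = 0.003 × (590 − 84.50)/84.50 = 0.0179.
Since ε_t ≥ 0.005, the section is tension-controlled.

ε_t ≈ 0.0179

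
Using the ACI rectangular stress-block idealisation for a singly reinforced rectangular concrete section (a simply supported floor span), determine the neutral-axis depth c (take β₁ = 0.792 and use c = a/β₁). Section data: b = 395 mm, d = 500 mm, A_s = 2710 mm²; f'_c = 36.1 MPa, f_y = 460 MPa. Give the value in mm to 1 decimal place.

c ≈ 129.9 mm

T = A_s f_y = 2710 × 460 = 1246600 N = 1246.6 kN.
Setting C = 0.85 f'_c a b equal to T: a = 1246600/(0.85 × 36.1 × 395) = 102.850 mm.
With β₁ = 0.792, c = a/β₁ = 102.850/0.792 = 129.9 mm.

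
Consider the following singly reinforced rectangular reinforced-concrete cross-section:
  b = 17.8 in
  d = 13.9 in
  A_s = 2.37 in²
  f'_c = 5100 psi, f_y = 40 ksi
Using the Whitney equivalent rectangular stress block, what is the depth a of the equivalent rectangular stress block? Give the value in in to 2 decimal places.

a ≈ 1.23 in

T = A_s f_y = 2.37 × 40 = 94.8 kips.
a = T/(0.85 f'_c b) = 94.8/(0.85 × 5.1 × 17.8) = 1.23 in.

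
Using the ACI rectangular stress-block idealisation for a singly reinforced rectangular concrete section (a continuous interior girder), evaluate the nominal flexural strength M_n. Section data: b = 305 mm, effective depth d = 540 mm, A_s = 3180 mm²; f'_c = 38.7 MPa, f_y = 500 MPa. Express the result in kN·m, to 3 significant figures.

M_n ≈ 733 kN·m

T = A_s f_y = 3180 × 500 = 1590000 N = 1590 kN.
From C = T: a = T/(0.85 f'_c b) = 1590000/(0.85 × 38.7 × 305) = 158.48 mm.
M_n = T(d − a/2) = 1590 kN × (540 − 79.24) mm = 732.61 kN·m.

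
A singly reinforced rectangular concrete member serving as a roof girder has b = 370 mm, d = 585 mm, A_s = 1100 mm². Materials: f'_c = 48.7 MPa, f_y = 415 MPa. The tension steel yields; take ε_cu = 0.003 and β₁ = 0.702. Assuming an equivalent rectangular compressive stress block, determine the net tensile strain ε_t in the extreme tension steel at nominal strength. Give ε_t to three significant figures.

a = A_s f_y/(0.85 f'_c b) = 29.81 mm.
β₁ = 0.702, so c = a/β₁ = 29.81/0.702 = 42.46 mm.
From the linear strain diagram with ε_cu = 0.003: ε_t = 0.003 (d − c)/c = 0.003 × (585 − 42.46)/42.46 = 0.0383.
Since ε_t ≥ 0.005, the section is tension-controlled.

ε_t ≈ 0.0383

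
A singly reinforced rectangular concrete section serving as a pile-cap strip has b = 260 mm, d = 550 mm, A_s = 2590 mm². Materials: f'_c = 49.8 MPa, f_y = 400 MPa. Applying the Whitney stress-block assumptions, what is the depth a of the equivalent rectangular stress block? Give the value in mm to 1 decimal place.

T = A_s f_y = 2590 × 400 = 1036000 N = 1036 kN.
Setting C = 0.85 f'_c a b equal to T: a = 1036000/(0.85 × 49.8 × 260) = 94.1 mm.

a ≈ 94.1 mm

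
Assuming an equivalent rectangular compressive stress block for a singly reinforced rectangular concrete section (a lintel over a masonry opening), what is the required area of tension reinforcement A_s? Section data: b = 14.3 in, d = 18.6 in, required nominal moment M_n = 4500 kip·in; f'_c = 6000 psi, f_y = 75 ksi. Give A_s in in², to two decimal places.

From M_n = 0.85 f'_c a b (d − a/2):
a = d − √(d² − 2M_n/(0.85 f'_c b)) = 18.6 − √(18.6² − 2 × 4500/(0.85 × 6 × 14.3)) = 3.682 in.
A_s = 0.85 f'_c a b / f_y = 0.85 × 6 × 3.682 × 14.3 / 75 = 3.580 in².

A_s ≈ 3.58 in²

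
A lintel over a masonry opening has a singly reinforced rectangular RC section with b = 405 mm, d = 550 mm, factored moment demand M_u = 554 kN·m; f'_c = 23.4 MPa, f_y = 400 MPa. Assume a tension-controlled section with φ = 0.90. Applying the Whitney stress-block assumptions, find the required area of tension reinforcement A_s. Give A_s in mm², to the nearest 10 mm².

A_s ≈ 3290 mm²

M_n = M_u/φ = 554/0.90 = 615.556 kN·m.
With M_n = 0.85 f'_c a b (d − a/2), solve the quadratic for a:
a = d − √(d² − 2M_n/(0.85 f'_c b)) = 550 − √(550² − 2 × 615.556×10⁶/(0.85 × 23.4 × 405)) = 163.13 mm.
A_s = 0.85 f'_c a b / f_y = 0.85 × 23.4 × 163.13 × 405 / 400 = 3285.2 mm².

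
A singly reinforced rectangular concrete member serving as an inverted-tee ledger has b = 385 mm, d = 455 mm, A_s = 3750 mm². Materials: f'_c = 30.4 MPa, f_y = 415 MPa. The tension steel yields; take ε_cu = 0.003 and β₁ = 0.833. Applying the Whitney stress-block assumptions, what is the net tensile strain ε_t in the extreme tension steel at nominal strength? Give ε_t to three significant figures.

ε_t ≈ 0.00427

a = A_s f_y/(0.85 f'_c b) = 156.43 mm.
β₁ = 0.833, so c = a/β₁ = 156.43/0.833 = 187.79 mm.
From the linear strain diagram with ε_cu = 0.003: ε_t = 0.003 (d − c)/c = 0.003 × (455 − 187.79)/187.79 = 0.00427.
ε_t is between 0.004 and 0.005 — transition zone.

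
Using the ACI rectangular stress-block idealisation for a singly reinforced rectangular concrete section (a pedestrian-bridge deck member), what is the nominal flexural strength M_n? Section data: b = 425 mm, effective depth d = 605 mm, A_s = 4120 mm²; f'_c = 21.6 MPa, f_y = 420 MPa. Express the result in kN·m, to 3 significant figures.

T = A_s f_y = 4120 × 420 = 1730400 N = 1730.4 kN.
From C = T: a = T/(0.85 f'_c b) = 1730400/(0.85 × 21.6 × 425) = 221.76 mm.
M_n = T(d − a/2) = 1730.4 kN × (605 − 110.88) mm = 855.03 kN·m.

M_n ≈ 855 kN·m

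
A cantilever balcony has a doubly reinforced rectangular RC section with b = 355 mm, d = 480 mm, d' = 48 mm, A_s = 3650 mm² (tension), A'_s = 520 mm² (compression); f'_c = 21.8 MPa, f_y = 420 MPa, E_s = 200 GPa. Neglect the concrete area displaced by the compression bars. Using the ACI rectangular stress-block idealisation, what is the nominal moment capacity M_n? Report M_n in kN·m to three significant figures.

Assume both tension and compression steel yield.
Net tension couple steel: A_s − A'_s = 3130 mm².
a = (A_s − A'_s) f_y / (0.85 f'_c b) = 1314600/(0.85 × 21.8 × 355) = 199.84 mm.
c = a/β₁ = 199.84/0.85 = 235.11 mm; ε'_s = 0.003(c − d')/c = 0.0024 ≥ f_y/E_s = 0.0021, so compression steel does yield.
M_n = (A_s − A'_s) f_y (d − a/2) + A'_s f_y (d − d') = [1314600 × (480 − 99.92) + 218400 × (480 − 48)] × 10⁻⁶ = 499.65 + 94.35 = 594.00 kN·m.

M_n ≈ 594 kN·m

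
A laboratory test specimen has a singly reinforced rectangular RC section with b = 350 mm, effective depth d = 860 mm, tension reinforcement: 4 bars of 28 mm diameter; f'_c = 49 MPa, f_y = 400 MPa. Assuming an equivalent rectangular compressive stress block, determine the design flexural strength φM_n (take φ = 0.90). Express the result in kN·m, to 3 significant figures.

A_s = 4 × 616 = 2464 mm².
T = A_s f_y = 2464 × 400 = 985600 N = 985.6 kN.
From C = T: a = T/(0.85 f'_c b) = 985600/(0.85 × 49 × 350) = 67.61 mm.
M_n = T(d − a/2) = 985.6 kN × (860 − 33.805) mm = 814.30 kN·m.
φM_n = 0.90 × 814.30 = 732.87 kN·m.

φM_n ≈ 733 kN·m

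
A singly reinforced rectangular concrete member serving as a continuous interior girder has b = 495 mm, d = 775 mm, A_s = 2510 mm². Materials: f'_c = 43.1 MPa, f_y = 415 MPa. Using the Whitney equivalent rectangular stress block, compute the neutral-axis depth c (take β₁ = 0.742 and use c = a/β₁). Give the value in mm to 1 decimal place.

T = A_s f_y = 2510 × 415 = 1041650 N = 1041.65 kN.
Setting C = 0.85 f'_c a b equal to T: a = 1041650/(0.85 × 43.1 × 495) = 57.441 mm.
With β₁ = 0.742, c = a/β₁ = 57.441/0.742 = 77.4 mm.

c ≈ 77.4 mm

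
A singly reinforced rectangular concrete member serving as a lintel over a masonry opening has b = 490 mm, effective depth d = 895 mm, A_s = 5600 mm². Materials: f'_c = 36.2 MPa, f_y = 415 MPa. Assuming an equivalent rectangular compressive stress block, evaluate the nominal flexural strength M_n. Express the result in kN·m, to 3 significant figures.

T = A_s f_y = 5600 × 415 = 2324000 N = 2324 kN.
From C = T: a = T/(0.85 f'_c b) = 2324000/(0.85 × 36.2 × 490) = 154.14 mm.
M_n = T(d − a/2) = 2324 kN × (895 − 77.07) mm = 1900.87 kN·m.

M_n ≈ 1900 kN·m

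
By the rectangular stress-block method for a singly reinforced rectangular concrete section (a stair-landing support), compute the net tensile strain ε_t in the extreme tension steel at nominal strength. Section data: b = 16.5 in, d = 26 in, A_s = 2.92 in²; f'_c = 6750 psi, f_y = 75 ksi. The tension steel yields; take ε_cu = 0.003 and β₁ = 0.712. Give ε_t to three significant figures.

ε_t ≈ 0.0210

a = A_s f_y/(0.85 f'_c b) = 2.313 in.
β₁ = 0.712, so c = a/β₁ = 2.313/0.712 = 3.249 in.
From the linear strain diagram with ε_cu = 0.003: ε_t = 0.003 (d − c)/c = 0.003 × (26 − 3.249)/3.249 = 0.0210.
Since ε_t ≥ 0.005, the section is tension-controlled.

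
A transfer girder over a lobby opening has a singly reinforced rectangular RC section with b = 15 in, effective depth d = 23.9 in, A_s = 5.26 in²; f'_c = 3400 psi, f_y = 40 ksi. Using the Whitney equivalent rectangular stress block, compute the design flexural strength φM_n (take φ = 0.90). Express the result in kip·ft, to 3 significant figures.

T = A_s f_y = 5.26 × 40 = 210.4 kips.
a = T/(0.85 f'_c b) = 210.4/(0.85 × 3.4 × 15) = 4.854 in.
M_n = T(d − a/2) = 210.4 × (23.9 − 2.427) = 4517.9 kip·in = 4517.9/12 = 376.49 kip·ft.
φM_n = 0.90 × 376.49 = 338.84 kip·ft.

φM_n ≈ 339 kip·ft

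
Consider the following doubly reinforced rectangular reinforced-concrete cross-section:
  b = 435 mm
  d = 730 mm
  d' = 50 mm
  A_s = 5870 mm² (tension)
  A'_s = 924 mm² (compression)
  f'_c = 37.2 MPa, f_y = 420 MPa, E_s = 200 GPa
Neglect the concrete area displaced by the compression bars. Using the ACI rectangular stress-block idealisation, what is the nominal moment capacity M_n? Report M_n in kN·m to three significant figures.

M_n ≈ 1620 kN·m

Assume both tension and compression steel yield.
Net tension couple steel: A_s − A'_s = 4946 mm².
a = (A_s − A'_s) f_y / (0.85 f'_c b) = 2077320/(0.85 × 37.2 × 435) = 151.03 mm.
c = a/β₁ = 151.03/0.784 = 192.64 mm; ε'_s = 0.003(c − d')/c = 0.0022 ≥ f_y/E_s = 0.0021, so compression steel does yield.
M_n = (A_s − A'_s) f_y (d − a/2) + A'_s f_y (d − d') = [2077320 × (730 − 75.515) + 388080 × (730 − 50)] × 10⁻⁶ = 1359.57 + 263.89 = 1623.46 kN·m.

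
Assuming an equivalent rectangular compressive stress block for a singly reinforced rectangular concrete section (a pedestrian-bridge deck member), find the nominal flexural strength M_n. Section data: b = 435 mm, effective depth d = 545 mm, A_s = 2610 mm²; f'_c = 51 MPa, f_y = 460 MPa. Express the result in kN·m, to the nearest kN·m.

M_n ≈ 616 kN·m

T = A_s f_y = 2610 × 460 = 1200600 N = 1200.6 kN.
From C = T: a = T/(0.85 f'_c b) = 1200600/(0.85 × 51 × 435) = 63.67 mm.
M_n = T(d − a/2) = 1200.6 kN × (545 − 31.835) mm = 616.11 kN·m.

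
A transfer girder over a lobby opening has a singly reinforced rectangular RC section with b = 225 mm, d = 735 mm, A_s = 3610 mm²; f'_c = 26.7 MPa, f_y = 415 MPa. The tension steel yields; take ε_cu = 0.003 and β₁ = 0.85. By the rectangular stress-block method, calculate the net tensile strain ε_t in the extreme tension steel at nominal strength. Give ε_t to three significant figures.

ε_t ≈ 0.00339

a = A_s f_y/(0.85 f'_c b) = 293.39 mm.
β₁ = 0.85, so c = a/β₁ = 293.39/0.85 = 345.16 mm.
From the linear strain diagram with ε_cu = 0.003: ε_t = 0.003 (d − c)/c = 0.003 × (735 − 345.16)/345.16 = 0.00339.
ε_t < 0.004 — the section is over-reinforced for flexure under ACI limits.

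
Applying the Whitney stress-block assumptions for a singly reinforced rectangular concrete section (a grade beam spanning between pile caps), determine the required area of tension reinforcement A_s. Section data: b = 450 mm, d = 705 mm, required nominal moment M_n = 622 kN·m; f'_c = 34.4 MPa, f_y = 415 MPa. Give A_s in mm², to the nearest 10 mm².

A_s ≈ 2240 mm²

With M_n = 0.85 f'_c a b (d − a/2), solve the quadratic for a:
a = d − √(d² − 2M_n/(0.85 f'_c b)) = 705 − √(705² − 2 × 622×10⁶/(0.85 × 34.4 × 450)) = 70.59 mm.
A_s = 0.85 f'_c a b / f_y = 0.85 × 34.4 × 70.59 × 450 / 415 = 2238.1 mm².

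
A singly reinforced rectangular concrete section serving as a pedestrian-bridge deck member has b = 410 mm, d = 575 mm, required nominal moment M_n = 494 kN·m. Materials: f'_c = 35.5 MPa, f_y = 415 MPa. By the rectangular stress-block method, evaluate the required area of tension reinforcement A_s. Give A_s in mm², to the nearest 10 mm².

A_s ≈ 2210 mm²

With M_n = 0.85 f'_c a b (d − a/2), solve the quadratic for a:
a = d − √(d² − 2M_n/(0.85 f'_c b)) = 575 − √(575² − 2 × 494×10⁶/(0.85 × 35.5 × 410)) = 74.23 mm.
A_s = 0.85 f'_c a b / f_y = 0.85 × 35.5 × 74.23 × 410 / 415 = 2212.9 mm².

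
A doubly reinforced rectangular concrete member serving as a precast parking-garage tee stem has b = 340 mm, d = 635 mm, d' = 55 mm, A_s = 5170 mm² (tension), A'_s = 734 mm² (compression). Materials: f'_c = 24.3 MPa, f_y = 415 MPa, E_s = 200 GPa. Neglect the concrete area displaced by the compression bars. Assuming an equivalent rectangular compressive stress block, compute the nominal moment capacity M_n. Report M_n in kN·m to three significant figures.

Assume both tension and compression steel yield.
Net tension couple steel: A_s − A'_s = 4436 mm².
a = (A_s − A'_s) f_y / (0.85 f'_c b) = 1840940/(0.85 × 24.3 × 340) = 262.14 mm.
c = a/β₁ = 262.14/0.85 = 308.40 mm; ε'_s = 0.003(c − d')/c = 0.0025 ≥ f_y/E_s = 0.0021, so compression steel does yield.
M_n = (A_s − A'_s) f_y (d − a/2) + A'_s f_y (d − d') = [1840940 × (635 − 131.07) + 304610 × (635 − 55)] × 10⁻⁶ = 927.70 + 176.67 = 1104.37 kN·m.

M_n ≈ 1100 kN·m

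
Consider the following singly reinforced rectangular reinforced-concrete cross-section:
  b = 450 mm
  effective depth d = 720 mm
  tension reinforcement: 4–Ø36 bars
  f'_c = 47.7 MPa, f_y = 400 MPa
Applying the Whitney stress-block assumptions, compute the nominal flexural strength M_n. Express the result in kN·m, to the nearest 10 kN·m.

A_s = 4 × 1018 = 4072 mm².
T = A_s f_y = 4072 × 400 = 1628800 N = 1628.8 kN.
From C = T: a = T/(0.85 f'_c b) = 1628800/(0.85 × 47.7 × 450) = 89.27 mm.
M_n = T(d − a/2) = 1628.8 kN × (720 − 44.635) mm = 1100.03 kN·m.

M_n ≈ 1100 kN·m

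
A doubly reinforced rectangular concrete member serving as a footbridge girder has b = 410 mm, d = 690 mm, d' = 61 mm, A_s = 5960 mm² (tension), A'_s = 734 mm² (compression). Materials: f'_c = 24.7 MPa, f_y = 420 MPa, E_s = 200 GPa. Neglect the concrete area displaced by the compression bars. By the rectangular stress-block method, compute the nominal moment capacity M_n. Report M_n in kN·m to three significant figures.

M_n ≈ 1430 kN·m

Assume both tension and compression steel yield.
Net tension couple steel: A_s − A'_s = 5226 mm².
a = (A_s − A'_s) f_y / (0.85 f'_c b) = 2194920/(0.85 × 24.7 × 410) = 254.99 mm.
c = a/β₁ = 254.99/0.85 = 299.99 mm; ε'_s = 0.003(c − d')/c = 0.0024 ≥ f_y/E_s = 0.0021, so compression steel does yield.
M_n = (A_s − A'_s) f_y (d − a/2) + A'_s f_y (d − d') = [2194920 × (690 − 127.495) + 308280 × (690 − 61)] × 10⁻⁶ = 1234.65 + 193.91 = 1428.56 kN·m.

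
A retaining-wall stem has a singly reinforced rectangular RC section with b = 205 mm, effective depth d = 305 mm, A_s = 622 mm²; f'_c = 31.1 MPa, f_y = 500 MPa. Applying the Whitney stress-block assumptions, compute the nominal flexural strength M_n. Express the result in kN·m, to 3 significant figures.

T = A_s f_y = 622 × 500 = 311000 N = 311 kN.
From C = T: a = T/(0.85 f'_c b) = 311000/(0.85 × 31.1 × 205) = 57.39 mm.
M_n = T(d − a/2) = 311 kN × (305 − 28.695) mm = 85.93 kN·m.

M_n ≈ 85.9 kN·m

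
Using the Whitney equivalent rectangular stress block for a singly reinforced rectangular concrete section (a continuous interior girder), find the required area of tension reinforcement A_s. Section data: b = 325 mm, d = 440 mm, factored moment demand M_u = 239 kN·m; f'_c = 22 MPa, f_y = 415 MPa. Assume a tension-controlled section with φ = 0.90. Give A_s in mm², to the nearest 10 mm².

M_n = M_u/φ = 239/0.90 = 265.556 kN·m.
With M_n = 0.85 f'_c a b (d − a/2), solve the quadratic for a:
a = d − √(d² − 2M_n/(0.85 f'_c b)) = 440 − √(440² − 2 × 265.556×10⁶/(0.85 × 22 × 325)) = 114.10 mm.
A_s = 0.85 f'_c a b / f_y = 0.85 × 22 × 114.10 × 325 / 415 = 1670.9 mm².

A_s ≈ 1670 mm²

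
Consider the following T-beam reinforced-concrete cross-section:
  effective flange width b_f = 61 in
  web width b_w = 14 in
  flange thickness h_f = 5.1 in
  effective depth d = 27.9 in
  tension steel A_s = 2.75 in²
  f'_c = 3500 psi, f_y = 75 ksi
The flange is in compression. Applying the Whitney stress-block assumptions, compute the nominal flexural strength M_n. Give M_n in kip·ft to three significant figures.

Tension: T = A_s f_y = 2.75 × 75 = 206.25 kips.
Try a within the flange: a = T/(0.85 f'_c b_f) = 206.25/(0.85 × 3.5 × 61) = 1.137 in.
Since a = 1.137 ≤ h_f = 5.1 in, the stress block lies entirely in the flange; analyse as a rectangular beam of width b_f.
M_n = T(d − a/2) = 206.25 × (27.9 − 0.5685) = 5637.1 kip·in.
M_n = 5637.1/12 = 469.76 kip·ft.

M_n ≈ 470 kip·ft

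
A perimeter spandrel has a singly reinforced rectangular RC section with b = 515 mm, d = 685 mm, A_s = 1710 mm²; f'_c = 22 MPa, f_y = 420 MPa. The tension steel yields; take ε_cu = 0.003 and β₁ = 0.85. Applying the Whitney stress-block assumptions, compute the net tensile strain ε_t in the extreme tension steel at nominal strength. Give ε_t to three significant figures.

ε_t ≈ 0.0204

a = A_s f_y/(0.85 f'_c b) = 74.58 mm.
β₁ = 0.85, so c = a/β₁ = 74.58/0.85 = 87.74 mm.
From the linear strain diagram with ε_cu = 0.003: ε_t = 0.003 (d − c)/c = 0.003 × (685 − 87.74)/87.74 = 0.0204.
Since ε_t ≥ 0.005, the section is tension-controlled.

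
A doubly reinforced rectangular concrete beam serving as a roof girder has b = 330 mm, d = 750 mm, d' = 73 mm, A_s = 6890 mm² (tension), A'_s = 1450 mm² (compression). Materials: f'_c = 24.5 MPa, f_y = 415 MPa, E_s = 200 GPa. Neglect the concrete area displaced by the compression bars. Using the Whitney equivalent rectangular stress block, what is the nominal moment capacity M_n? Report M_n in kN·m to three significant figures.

M_n ≈ 1730 kN·m

Assume both tension and compression steel yield.
Net tension couple steel: A_s − A'_s = 5440 mm².
a = (A_s − A'_s) f_y / (0.85 f'_c b) = 2257600/(0.85 × 24.5 × 330) = 328.51 mm.
c = a/β₁ = 328.51/0.85 = 386.48 mm; ε'_s = 0.003(c − d')/c = 0.0024 ≥ f_y/E_s = 0.0021, so compression steel does yield.
M_n = (A_s − A'_s) f_y (d − a/2) + A'_s f_y (d − d') = [2257600 × (750 − 164.255) + 601750 × (750 − 73)] × 10⁻⁶ = 1322.38 + 407.38 = 1729.76 kN·m.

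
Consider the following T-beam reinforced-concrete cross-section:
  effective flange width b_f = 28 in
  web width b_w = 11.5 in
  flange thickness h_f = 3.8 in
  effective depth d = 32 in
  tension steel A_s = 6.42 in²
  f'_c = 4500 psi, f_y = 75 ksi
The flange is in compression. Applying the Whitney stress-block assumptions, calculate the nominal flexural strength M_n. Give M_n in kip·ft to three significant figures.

M_n ≈ 1190 kip·ft

Tension: T = A_s f_y = 6.42 × 75 = 481.5 kips.
Try a within the flange: a = T/(0.85 f'_c b_f) = 481.5/(0.85 × 4.5 × 28) = 4.496 in.
a = 4.496 > h_f = 3.8 in: the block extends into the web. Split into flange-overhang and web parts.
C_f = 0.85 f'_c (b_f − b_w) h_f = 0.85 × 4.5 × (28 − 11.5) × 3.8 = 239.8 kips.
Remaining web compression depth: a_w = (T − C_f)/(0.85 f'_c b_w) = (481.5 − 239.8)/(0.85 × 4.5 × 11.5) = 5.495 in.
M_n = C_f(d − h_f/2) + (T − C_f)(d − a_w/2) = 239.8 × (32 − 1.9) + 241.7 × (32 − 2.7475) = 7218.0 + 7070.3 = 14288.3 kip·in.
M_n = 14288.3/12 = 1190.69 kip·ft.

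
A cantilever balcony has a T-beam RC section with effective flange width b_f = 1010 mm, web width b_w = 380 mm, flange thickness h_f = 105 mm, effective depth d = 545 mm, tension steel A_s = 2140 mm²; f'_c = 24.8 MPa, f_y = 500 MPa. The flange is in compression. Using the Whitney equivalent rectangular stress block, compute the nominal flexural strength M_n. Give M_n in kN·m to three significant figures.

M_n ≈ 556 kN·m

Tension: T = A_s f_y = 2140 × 500 = 1070000 N.
Try a within the flange: a = T/(0.85 f'_c b_f) = 1070000/(0.85 × 24.8 × 1010) = 50.26 mm.
Since a = 50.26 ≤ h_f = 105 mm, the stress block lies entirely in the flange; analyse as a rectangular beam of width b_f.
M_n = T(d − a/2) = 1070000 × (545 − 25.13) = 556.26 × 10⁶ N·mm.
M_n = 556.26 kN·m.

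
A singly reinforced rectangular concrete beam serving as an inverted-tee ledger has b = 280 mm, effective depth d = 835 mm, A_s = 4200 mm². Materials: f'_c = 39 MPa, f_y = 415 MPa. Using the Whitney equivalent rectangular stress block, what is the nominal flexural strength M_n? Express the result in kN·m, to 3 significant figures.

T = A_s f_y = 4200 × 415 = 1743000 N = 1743 kN.
From C = T: a = T/(0.85 f'_c b) = 1743000/(0.85 × 39 × 280) = 187.78 mm.
M_n = T(d − a/2) = 1743 kN × (835 − 93.89) mm = 1291.75 kN·m.

M_n ≈ 1290 kN·m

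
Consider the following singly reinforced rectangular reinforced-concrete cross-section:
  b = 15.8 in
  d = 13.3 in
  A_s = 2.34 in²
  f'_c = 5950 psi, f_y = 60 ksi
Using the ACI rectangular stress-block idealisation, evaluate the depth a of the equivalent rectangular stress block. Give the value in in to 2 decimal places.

a ≈ 1.76 in

T = A_s f_y = 2.34 × 60 = 140.4 kips.
a = T/(0.85 f'_c b) = 140.4/(0.85 × 5.95 × 15.8) = 1.76 in.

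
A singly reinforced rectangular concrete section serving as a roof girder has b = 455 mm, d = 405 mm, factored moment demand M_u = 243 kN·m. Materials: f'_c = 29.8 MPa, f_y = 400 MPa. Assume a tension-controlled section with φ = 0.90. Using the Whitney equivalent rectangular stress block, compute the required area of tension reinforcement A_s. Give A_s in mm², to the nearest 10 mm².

A_s ≈ 1810 mm²

M_n = M_u/φ = 243/0.90 = 270 kN·m.
With M_n = 0.85 f'_c a b (d − a/2), solve the quadratic for a:
a = d − √(d² − 2M_n/(0.85 f'_c b)) = 405 − √(405² − 2 × 270×10⁶/(0.85 × 29.8 × 455)) = 62.70 mm.
A_s = 0.85 f'_c a b / f_y = 0.85 × 29.8 × 62.70 × 455 / 400 = 1806.6 mm².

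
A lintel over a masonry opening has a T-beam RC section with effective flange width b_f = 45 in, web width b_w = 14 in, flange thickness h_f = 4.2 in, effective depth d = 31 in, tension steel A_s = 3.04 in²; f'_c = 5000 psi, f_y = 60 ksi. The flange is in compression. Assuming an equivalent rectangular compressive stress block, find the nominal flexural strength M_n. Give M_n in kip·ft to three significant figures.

M_n ≈ 464 kip·ft

Tension: T = A_s f_y = 3.04 × 60 = 182.4 kips.
Try a within the flange: a = T/(0.85 f'_c b_f) = 182.4/(0.85 × 5 × 45) = 0.954 in.
Since a = 0.954 ≤ h_f = 4.2 in, the stress block lies entirely in the flange; analyse as a rectangular beam of width b_f.
M_n = T(d − a/2) = 182.4 × (31 − 0.477) = 5567.4 kip·in.
M_n = 5567.4/12 = 463.95 kip·ft.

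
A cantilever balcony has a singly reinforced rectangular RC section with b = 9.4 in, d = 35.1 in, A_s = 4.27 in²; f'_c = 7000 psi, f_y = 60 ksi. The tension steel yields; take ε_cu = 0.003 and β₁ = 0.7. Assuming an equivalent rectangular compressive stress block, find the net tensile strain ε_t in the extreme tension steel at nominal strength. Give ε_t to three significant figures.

a = A_s f_y/(0.85 f'_c b) = 4.581 in.
β₁ = 0.7, so c = a/β₁ = 4.581/0.7 = 6.544 in.
From the linear strain diagram with ε_cu = 0.003: ε_t = 0.003 (d − c)/c = 0.003 × (35.1 − 6.544)/6.544 = 0.0131.
Since ε_t ≥ 0.005, the section is tension-controlled.

ε_t ≈ 0.0131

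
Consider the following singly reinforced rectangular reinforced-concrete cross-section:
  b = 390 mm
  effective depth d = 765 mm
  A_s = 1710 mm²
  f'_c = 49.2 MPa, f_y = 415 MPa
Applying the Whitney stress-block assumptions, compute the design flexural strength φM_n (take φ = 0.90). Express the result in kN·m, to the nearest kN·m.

φM_n ≈ 475 kN·m

T = A_s f_y = 1710 × 415 = 709650 N = 709.65 kN.
From C = T: a = T/(0.85 f'_c b) = 709650/(0.85 × 49.2 × 390) = 43.51 mm.
M_n = T(d − a/2) = 709.65 kN × (765 − 21.755) mm = 527.44 kN·m.
φM_n = 0.90 × 527.44 = 474.70 kN·m.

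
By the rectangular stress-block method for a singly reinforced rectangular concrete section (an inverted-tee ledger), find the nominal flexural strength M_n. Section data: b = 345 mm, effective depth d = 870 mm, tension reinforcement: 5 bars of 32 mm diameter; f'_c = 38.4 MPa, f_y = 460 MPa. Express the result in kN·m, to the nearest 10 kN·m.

M_n ≈ 1460 kN·m

A_s = 5 × 804 = 4020 mm².
T = A_s f_y = 4020 × 460 = 1849200 N = 1849.2 kN.
From C = T: a = T/(0.85 f'_c b) = 1849200/(0.85 × 38.4 × 345) = 164.22 mm.
M_n = T(d − a/2) = 1849.2 kN × (870 − 82.11) mm = 1456.97 kN·m.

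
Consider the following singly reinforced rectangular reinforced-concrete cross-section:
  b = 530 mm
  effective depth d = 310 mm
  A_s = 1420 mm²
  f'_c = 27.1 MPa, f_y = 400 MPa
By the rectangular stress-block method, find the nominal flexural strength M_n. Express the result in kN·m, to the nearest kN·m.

M_n ≈ 163 kN·m

T = A_s f_y = 1420 × 400 = 568000 N = 568 kN.
From C = T: a = T/(0.85 f'_c b) = 568000/(0.85 × 27.1 × 530) = 46.52 mm.
M_n = T(d − a/2) = 568 kN × (310 − 23.26) mm = 162.87 kN·m.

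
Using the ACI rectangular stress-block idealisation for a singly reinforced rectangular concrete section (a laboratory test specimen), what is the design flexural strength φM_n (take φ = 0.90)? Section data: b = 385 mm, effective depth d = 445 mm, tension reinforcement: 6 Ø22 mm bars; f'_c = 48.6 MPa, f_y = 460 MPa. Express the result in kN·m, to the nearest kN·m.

φM_n ≈ 389 kN·m

A_s = 6 × 380 = 2280 mm².
T = A_s f_y = 2280 × 460 = 1048800 N = 1048.8 kN.
From C = T: a = T/(0.85 f'_c b) = 1048800/(0.85 × 48.6 × 385) = 65.94 mm.
M_n = T(d − a/2) = 1048.8 kN × (445 − 32.97) mm = 432.14 kN·m.
φM_n = 0.90 × 432.14 = 388.93 kN·m.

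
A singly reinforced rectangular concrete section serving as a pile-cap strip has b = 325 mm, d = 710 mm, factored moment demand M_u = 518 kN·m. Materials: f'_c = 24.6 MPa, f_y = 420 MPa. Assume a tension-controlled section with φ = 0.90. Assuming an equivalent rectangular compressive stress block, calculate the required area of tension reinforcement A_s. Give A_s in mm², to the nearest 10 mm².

A_s ≈ 2130 mm²

M_n = M_u/φ = 518/0.90 = 575.556 kN·m.
With M_n = 0.85 f'_c a b (d − a/2), solve the quadratic for a:
a = d − √(d² − 2M_n/(0.85 f'_c b)) = 710 − √(710² − 2 × 575.556×10⁶/(0.85 × 24.6 × 325)) = 131.46 mm.
A_s = 0.85 f'_c a b / f_y = 0.85 × 24.6 × 131.46 × 325 / 420 = 2127.1 mm².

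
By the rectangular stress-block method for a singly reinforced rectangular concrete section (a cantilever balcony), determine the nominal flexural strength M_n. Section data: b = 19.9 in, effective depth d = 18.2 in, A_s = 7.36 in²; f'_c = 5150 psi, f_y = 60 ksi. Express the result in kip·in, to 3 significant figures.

M_n ≈ 6920 kip·in

T = A_s f_y = 7.36 × 60 = 441.6 kips.
a = T/(0.85 f'_c b) = 441.6/(0.85 × 5.15 × 19.9) = 5.069 in.
M_n = T(d − a/2) = 441.6 × (18.2 − 2.5345) = 6917.9 kip·in.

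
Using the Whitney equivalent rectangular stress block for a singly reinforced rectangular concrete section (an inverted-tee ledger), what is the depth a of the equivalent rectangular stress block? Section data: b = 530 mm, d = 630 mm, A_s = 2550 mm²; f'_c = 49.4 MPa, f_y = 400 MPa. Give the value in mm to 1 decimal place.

T = A_s f_y = 2550 × 400 = 1020000 N = 1020 kN.
Setting C = 0.85 f'_c a b equal to T: a = 1020000/(0.85 × 49.4 × 530) = 45.8 mm.

a ≈ 45.8 mm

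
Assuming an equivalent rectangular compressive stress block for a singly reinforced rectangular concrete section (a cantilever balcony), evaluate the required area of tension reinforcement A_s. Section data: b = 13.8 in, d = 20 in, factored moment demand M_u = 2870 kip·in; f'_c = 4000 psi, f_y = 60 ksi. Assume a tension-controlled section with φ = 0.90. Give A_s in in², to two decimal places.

M_n = M_u/φ = 2870/0.90 = 3188.89 kip·in.
From M_n = 0.85 f'_c a b (d − a/2):
a = d − √(d² − 2M_n/(0.85 f'_c b)) = 20 − √(20² − 2 × 3188.89/(0.85 × 4 × 13.8)) = 3.750 in.
A_s = 0.85 f'_c a b / f_y = 0.85 × 4 × 3.750 × 13.8 / 60 = 2.933 in².

A_s ≈ 2.93 in²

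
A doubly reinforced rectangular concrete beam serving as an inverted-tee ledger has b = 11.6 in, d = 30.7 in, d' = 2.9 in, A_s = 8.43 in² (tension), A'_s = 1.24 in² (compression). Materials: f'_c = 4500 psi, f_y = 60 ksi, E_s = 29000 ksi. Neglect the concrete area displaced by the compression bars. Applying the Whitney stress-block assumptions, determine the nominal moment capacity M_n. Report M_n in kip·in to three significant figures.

Assume both steels yield.
a = (A_s − A'_s) f_y/(0.85 f'_c b) = (8.43 − 1.24) × 60/(0.85 × 4.5 × 11.6) = 9.723 in.
c = a/β₁ = 9.723/0.825 = 11.785 in; ε'_s = 0.003(c − d')/c = 0.0023 ≥ ε_y = 0.0021, so the compression steel yields.
M_n = (A_s − A'_s) f_y (d − a/2) + A'_s f_y (d − d') = 431.4 × (30.7 − 4.8615) + 74.4 × (30.7 − 2.9) = 11146.7 + 2068.3 = 13215.0 kip·in.

M_n ≈ 13200 kip·in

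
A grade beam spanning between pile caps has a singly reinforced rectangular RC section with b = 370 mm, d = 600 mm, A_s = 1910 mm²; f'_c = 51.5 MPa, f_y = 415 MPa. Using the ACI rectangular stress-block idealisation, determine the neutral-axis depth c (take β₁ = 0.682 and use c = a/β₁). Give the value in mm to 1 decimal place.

c ≈ 71.8 mm

T = A_s f_y = 1910 × 415 = 792650 N = 792.65 kN.
Setting C = 0.85 f'_c a b equal to T: a = 792650/(0.85 × 51.5 × 370) = 48.939 mm.
With β₁ = 0.682, c = a/β₁ = 48.939/0.682 = 71.8 mm.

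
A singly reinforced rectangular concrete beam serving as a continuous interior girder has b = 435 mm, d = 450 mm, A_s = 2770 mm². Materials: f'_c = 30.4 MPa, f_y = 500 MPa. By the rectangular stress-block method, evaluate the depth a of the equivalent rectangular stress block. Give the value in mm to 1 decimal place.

T = A_s f_y = 2770 × 500 = 1385000 N = 1385 kN.
Setting C = 0.85 f'_c a b equal to T: a = 1385000/(0.85 × 30.4 × 435) = 123.2 mm.

a ≈ 123.2 mm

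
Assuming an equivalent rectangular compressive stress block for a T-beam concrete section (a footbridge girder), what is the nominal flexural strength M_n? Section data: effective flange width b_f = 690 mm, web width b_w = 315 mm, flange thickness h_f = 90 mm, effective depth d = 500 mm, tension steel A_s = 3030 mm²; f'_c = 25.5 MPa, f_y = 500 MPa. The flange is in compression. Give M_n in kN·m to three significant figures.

M_n ≈ 680 kN·m

Tension: T = A_s f_y = 3030 × 500 = 1515000 N.
Try a within the flange: a = T/(0.85 f'_c b_f) = 1515000/(0.85 × 25.5 × 690) = 101.30 mm.
a = 101.30 > h_f = 90 mm: the block extends into the web. Split into flange-overhang and web parts.
C_f = 0.85 f'_c (b_f − b_w) h_f = 0.85 × 25.5 × (690 − 315) × 90 = 731531 N.
Remaining web compression depth: a_w = (T − C_f)/(0.85 f'_c b_w) = (1515000 − 731531)/(0.85 × 25.5 × 315) = 114.75 mm.
M_n = C_f(d − h_f/2) + (T − C_f)(d − a_w/2) = 731531 × (500 − 45) + 783469 × (500 − 57.375) = 332.85 + 346.78 = 679.63 × 10⁶ N·mm.
M_n = 679.63 kN·m.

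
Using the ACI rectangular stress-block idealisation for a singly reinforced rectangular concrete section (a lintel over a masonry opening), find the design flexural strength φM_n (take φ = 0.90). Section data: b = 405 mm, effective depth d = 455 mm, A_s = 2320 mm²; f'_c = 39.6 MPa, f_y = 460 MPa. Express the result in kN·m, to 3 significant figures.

φM_n ≈ 399 kN·m

T = A_s f_y = 2320 × 460 = 1067200 N = 1067.2 kN.
From C = T: a = T/(0.85 f'_c b) = 1067200/(0.85 × 39.6 × 405) = 78.28 mm.
M_n = T(d − a/2) = 1067.2 kN × (455 − 39.14) mm = 443.81 kN·m.
φM_n = 0.90 × 443.81 = 399.43 kN·m.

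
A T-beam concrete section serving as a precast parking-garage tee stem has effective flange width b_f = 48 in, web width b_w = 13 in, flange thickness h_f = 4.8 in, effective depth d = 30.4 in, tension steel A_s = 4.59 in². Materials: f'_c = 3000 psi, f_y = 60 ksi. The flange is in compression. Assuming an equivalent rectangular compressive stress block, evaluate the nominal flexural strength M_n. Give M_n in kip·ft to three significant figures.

M_n ≈ 672 kip·ft

Tension: T = A_s f_y = 4.59 × 60 = 275.4 kips.
Try a within the flange: a = T/(0.85 f'_c b_f) = 275.4/(0.85 × 3 × 48) = 2.250 in.
Since a = 2.250 ≤ h_f = 4.8 in, the stress block lies entirely in the flange; analyse as a rectangular beam of width b_f.
M_n = T(d − a/2) = 275.4 × (30.4 − 1.125) = 8062.3 kip·in.
M_n = 8062.3/12 = 671.86 kip·ft.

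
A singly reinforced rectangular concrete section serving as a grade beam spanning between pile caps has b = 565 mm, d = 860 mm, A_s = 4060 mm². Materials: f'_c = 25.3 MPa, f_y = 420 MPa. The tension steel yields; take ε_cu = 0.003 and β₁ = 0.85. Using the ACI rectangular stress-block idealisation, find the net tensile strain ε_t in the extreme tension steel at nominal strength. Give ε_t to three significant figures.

a = A_s f_y/(0.85 f'_c b) = 140.34 mm.
β₁ = 0.85, so c = a/β₁ = 140.34/0.85 = 165.11 mm.
From the linear strain diagram with ε_cu = 0.003: ε_t = 0.003 (d − c)/c = 0.003 × (860 − 165.11)/165.11 = 0.0126.
Since ε_t ≥ 0.005, the section is tension-controlled.

ε_t ≈ 0.0126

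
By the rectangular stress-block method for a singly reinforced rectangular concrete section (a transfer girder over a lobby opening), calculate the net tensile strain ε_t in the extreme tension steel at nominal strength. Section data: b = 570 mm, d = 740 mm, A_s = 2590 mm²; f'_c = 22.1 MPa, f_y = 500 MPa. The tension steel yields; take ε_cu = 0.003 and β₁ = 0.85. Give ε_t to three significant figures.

ε_t ≈ 0.0126

a = A_s f_y/(0.85 f'_c b) = 120.94 mm.
β₁ = 0.85, so c = a/β₁ = 120.94/0.85 = 142.28 mm.
From the linear strain diagram with ε_cu = 0.003: ε_t = 0.003 (d − c)/c = 0.003 × (740 − 142.28)/142.28 = 0.0126.
Since ε_t ≥ 0.005, the section is tension-controlled.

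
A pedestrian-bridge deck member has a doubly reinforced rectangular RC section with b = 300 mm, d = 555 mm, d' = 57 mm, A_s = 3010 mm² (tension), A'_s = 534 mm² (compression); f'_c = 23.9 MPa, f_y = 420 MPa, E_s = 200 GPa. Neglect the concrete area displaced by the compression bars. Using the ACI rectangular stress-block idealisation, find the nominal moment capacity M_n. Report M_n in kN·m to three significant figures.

Assume both tension and compression steel yield.
Net tension couple steel: A_s − A'_s = 2476 mm².
a = (A_s − A'_s) f_y / (0.85 f'_c b) = 1039920/(0.85 × 23.9 × 300) = 170.63 mm.
c = a/β₁ = 170.63/0.85 = 200.74 mm; ε'_s = 0.003(c − d')/c = 0.0021 ≥ f_y/E_s = 0.0021, so compression steel does yield.
M_n = (A_s − A'_s) f_y (d − a/2) + A'_s f_y (d − d') = [1039920 × (555 − 85.315) + 224280 × (555 − 57)] × 10⁻⁶ = 488.43 + 111.69 = 600.12 kN·m.

M_n ≈ 600 kN·m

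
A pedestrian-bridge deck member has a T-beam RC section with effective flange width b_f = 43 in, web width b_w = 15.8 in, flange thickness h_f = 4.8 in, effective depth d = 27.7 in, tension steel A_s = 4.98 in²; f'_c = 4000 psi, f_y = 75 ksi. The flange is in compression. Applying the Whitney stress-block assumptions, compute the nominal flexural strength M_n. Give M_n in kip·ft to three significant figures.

M_n ≈ 822 kip·ft

Tension: T = A_s f_y = 4.98 × 75 = 373.5 kips.
Try a within the flange: a = T/(0.85 f'_c b_f) = 373.5/(0.85 × 4 × 43) = 2.555 in.
Since a = 2.555 ≤ h_f = 4.8 in, the stress block lies entirely in the flange; analyse as a rectangular beam of width b_f.
M_n = T(d − a/2) = 373.5 × (27.7 − 1.2775) = 9868.8 kip·in.
M_n = 9868.8/12 = 822.40 kip·ft.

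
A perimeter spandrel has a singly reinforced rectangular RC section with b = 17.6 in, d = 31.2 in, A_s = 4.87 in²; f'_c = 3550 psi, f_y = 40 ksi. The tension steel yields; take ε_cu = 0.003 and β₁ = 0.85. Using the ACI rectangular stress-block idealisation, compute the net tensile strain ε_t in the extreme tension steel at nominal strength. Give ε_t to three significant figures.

ε_t ≈ 0.0187

a = A_s f_y/(0.85 f'_c b) = 3.668 in.
β₁ = 0.85, so c = a/β₁ = 3.668/0.85 = 4.315 in.
From the linear strain diagram with ε_cu = 0.003: ε_t = 0.003 (d − c)/c = 0.003 × (31.2 − 4.315)/4.315 = 0.0187.
Since ε_t ≥ 0.005, the section is tension-controlled.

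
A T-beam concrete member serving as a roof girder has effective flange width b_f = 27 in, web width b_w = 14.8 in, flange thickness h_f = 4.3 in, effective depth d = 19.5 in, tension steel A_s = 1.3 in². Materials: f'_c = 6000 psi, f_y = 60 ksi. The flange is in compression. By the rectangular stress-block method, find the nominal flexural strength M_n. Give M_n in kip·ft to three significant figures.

M_n ≈ 125 kip·ft

Tension: T = A_s f_y = 1.3 × 60 = 78 kips.
Try a within the flange: a = T/(0.85 f'_c b_f) = 78/(0.85 × 6 × 27) = 0.566 in.
Since a = 0.566 ≤ h_f = 4.3 in, the stress block lies entirely in the flange; analyse as a rectangular beam of width b_f.
M_n = T(d − a/2) = 78 × (19.5 − 0.283) = 1498.9 kip·in.
M_n = 1498.9/12 = 124.91 kip·ft.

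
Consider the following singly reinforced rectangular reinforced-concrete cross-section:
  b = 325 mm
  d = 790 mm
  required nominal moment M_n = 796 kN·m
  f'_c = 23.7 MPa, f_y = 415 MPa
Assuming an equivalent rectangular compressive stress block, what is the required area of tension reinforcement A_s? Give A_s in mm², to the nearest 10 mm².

A_s ≈ 2730 mm²

With M_n = 0.85 f'_c a b (d − a/2), solve the quadratic for a:
a = d − √(d² − 2M_n/(0.85 f'_c b)) = 790 − √(790² − 2 × 796×10⁶/(0.85 × 23.7 × 325)) = 172.80 mm.
A_s = 0.85 f'_c a b / f_y = 0.85 × 23.7 × 172.80 × 325 / 415 = 2726.1 mm².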